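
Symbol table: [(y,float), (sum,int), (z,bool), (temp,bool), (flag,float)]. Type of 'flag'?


Lookup 'flag' → type float


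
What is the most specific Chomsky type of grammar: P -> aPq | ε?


Single nonterminal LHS, but a^n q^n is not regular
Classification: Type 2 (Context-Free)


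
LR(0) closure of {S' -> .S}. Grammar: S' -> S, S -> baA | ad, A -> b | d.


Start: S' -> .S
For each item with dot before a nonterminal B, add B -> .γ for every B-production
Closure: [S' -> .S, S -> .baA, S -> .ad]


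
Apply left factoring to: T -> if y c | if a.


Common prefix: 'if'
Factored: T -> if T', T' -> y c | a


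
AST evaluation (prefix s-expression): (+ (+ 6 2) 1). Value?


Evaluate inner: (+ 6 2) = 8
Evaluate root: (+ 8 1) = 9
Result: 9


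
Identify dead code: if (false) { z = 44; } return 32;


condition is constant false, so the whole block is unreachable
Dead: 'if (false) { z = 44; }'


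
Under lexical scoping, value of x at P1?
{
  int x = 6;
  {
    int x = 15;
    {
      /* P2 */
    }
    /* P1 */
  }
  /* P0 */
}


x declared in the same block as P1
x = 15


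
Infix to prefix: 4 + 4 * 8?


'*' binds tighter: tree is (+ 4 (* 4 8))
Prefix: + 4 * 4 8


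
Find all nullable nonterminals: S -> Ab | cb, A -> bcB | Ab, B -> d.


A nonterminal is nullable iff some alternative derives ε (directly, or every symbol in it is nullable)
Nullable: {}


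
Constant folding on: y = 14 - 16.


14 - 16 = -2 at compile time
Optimized: y = -2


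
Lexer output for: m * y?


Scan left to right, longest-match per lexeme
Tokens: ID(m), OP(*), ID(y)


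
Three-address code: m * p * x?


Break into single-operator statements:
t1 = m * p
t2 = t1 * x


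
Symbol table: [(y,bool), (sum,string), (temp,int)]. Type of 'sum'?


Lookup 'sum' → type string


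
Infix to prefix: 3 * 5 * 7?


left-to-right (same/higher precedence on left): tree is (* (* 3 5) 7)
Prefix: * * 3 5 7


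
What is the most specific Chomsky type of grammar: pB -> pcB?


LHS has context (more than one symbol) and |LHS| ≤ |RHS|
Classification: Type 1 (Context-Sensitive)


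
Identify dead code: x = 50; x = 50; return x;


first assignment to x is overwritten before any read
Dead: 'x = 50'


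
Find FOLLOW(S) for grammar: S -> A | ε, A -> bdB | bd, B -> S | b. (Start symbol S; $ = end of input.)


$ ∈ FOLLOW(S). For each A -> αBβ: add FIRST(β)\{ε} to FOLLOW(B); if β nullable, add FOLLOW(A).
FOLLOW(S) = {$}


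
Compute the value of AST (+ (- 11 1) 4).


Evaluate inner: (- 11 1) = 10
Evaluate root: (+ 10 4) = 14
Result: 14


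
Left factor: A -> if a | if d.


Common prefix: 'if'
Factored: A -> if A', A' -> a | d


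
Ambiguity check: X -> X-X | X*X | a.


'a-a*a' has two parse trees (no precedence encoded between - and *)
Ambiguous


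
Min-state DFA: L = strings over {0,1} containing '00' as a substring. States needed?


KMP-style automaton: 2 progress states + 1 absorbing accept = 3
Minimal DFA: 3 states


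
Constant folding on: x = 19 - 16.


19 - 16 = 3 at compile time
Optimized: x = 3


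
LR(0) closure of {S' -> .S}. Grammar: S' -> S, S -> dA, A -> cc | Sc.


Start: S' -> .S
For each item with dot before a nonterminal B, add B -> .γ for every B-production
Closure: [S' -> .S, S -> .dA]


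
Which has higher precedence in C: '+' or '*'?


'*' is multiplicative (level 10); '+' is additive (level 9)
Higher level binds tighter
'*' has higher precedence than '+'


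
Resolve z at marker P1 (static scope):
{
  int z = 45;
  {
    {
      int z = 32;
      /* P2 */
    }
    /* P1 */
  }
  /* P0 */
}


P1's block does not declare z; resolves to the enclosing declaration at depth 0
z = 45


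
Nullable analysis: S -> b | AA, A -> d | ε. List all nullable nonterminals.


A nonterminal is nullable iff some alternative derives ε (directly, or every symbol in it is nullable)
Nullable: {A, S}


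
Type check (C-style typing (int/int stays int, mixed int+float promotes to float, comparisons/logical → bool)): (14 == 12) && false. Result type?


Operand types: bool && bool
Rule: logical operators take bool operands and yield bool
Result type: bool


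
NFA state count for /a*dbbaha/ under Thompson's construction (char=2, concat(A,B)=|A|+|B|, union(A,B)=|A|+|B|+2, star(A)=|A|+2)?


Syntax tree has 7 char leaf(s), 0 union(s), 1 star(s)
chars contribute 7×2 = 14; each union adds +2; each star adds +2
Total: 14 + 0 + 2 = 16 states


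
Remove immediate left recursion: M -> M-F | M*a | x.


Left-recursive alternatives: M-F, M*a; non-recursive: x
Introduce M': M -> xM', M' -> -FM' | *aM' | ε


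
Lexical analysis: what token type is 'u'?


Pattern: letter/underscore followed by alphanumerics, not a keyword
Type: IDENTIFIER


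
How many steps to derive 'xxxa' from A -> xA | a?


Derivation: A => xA => xxA => xxxA => xxxa
Steps: 4


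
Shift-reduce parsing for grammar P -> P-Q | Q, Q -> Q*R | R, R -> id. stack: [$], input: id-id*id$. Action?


no handle on stack; shift 'id'
Action: shift


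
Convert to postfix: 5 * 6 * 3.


Left to right (same or higher precedence on left)
Postfix: 5 6 * 3 *


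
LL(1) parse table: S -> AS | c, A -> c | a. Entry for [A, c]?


For [A, c]: 'c' ∈ FIRST(c)
Entry: A -> c


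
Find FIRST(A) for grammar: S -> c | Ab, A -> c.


Per alternative of A: FIRST(c) = {c}
FIRST(A) = {c}


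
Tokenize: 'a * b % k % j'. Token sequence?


Scan left to right, longest-match per lexeme
Tokens: ID(a), OP(*), ID(b), OP(%), ID(k), OP(%), ID(j)


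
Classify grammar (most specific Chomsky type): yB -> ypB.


LHS has context (more than one symbol) and |LHS| ≤ |RHS|
Classification: Type 1 (Context-Sensitive)


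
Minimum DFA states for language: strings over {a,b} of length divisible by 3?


Track length mod 3: states 0..2, accept at 0
Minimal DFA: 3 states


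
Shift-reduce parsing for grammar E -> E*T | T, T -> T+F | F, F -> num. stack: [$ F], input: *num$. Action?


'F' (not preceded by T+) is the handle for T -> F
Action: reduce (T -> F)


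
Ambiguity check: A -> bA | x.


right-linear, alternatives start with distinct terminals 'b' vs 'x': unique leftmost derivation
Unambiguous


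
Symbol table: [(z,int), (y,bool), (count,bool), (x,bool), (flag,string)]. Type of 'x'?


Lookup 'x' → type bool


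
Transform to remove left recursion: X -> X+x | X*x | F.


Left-recursive alternatives: X+x, X*x; non-recursive: F
Introduce X': X -> FX', X' -> +xX' | *xX' | ε


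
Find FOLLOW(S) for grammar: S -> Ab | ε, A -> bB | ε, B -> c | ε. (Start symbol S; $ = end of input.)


$ ∈ FOLLOW(S). For each A -> αBβ: add FIRST(β)\{ε} to FOLLOW(B); if β nullable, add FOLLOW(A).
FOLLOW(S) = {$}


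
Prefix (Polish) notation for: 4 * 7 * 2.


left-to-right (same/higher precedence on left): tree is (* (* 4 7) 2)
Prefix: * * 4 7 2


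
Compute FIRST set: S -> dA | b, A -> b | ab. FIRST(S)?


Per alternative of S: FIRST(dA) = {d}; FIRST(b) = {b}
FIRST(S) = {b, d}


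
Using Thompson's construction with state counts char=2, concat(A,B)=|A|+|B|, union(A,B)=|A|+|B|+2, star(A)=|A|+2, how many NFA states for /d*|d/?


Syntax tree has 2 char leaf(s), 1 union(s), 1 star(s)
chars contribute 2×2 = 4; each union adds +2; each star adds +2
Total: 4 + 2 + 2 = 8 states


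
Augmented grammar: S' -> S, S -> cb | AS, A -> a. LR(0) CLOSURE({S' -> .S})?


Start: S' -> .S
For each item with dot before a nonterminal B, add B -> .γ for every B-production
Closure: [S' -> .S, S -> .cb, S -> .AS, A -> .a]


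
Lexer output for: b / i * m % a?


Scan left to right, longest-match per lexeme
Tokens: ID(b), OP(/), ID(i), OP(*), ID(m), OP(%), ID(a)


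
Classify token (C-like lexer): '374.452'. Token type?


Pattern: digits with a decimal point
Type: FLOAT_LITERAL


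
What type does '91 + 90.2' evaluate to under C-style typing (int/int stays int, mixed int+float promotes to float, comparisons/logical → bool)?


Operand types: int + float
Rule: mixed int/float promotes to float; int/int stays int
Result type: float


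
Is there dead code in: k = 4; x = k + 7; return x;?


k is read by x's definition; x is returned
No dead code


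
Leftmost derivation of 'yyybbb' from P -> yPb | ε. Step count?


Derivation: P => yPb => yyPbb => yyyPbbb => yyybbb
Steps: 4


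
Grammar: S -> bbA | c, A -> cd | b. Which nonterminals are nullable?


A nonterminal is nullable iff some alternative derives ε (directly, or every symbol in it is nullable)
Nullable: {}


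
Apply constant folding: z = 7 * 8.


7 * 8 = 56 at compile time
Optimized: z = 56


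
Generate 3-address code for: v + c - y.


Break into single-operator statements:
t1 = v + c
t2 = t1 - y


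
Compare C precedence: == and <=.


'<=' is relational (level 7); '==' is equality (level 6)
Higher level binds tighter
'<=' has higher precedence than '=='


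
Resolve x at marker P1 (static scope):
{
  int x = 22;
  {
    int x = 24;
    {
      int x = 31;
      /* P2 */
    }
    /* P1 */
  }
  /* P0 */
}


x declared in the same block as P1
x = 24


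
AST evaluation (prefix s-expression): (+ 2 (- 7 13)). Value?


Evaluate inner: (- 7 13) = -6
Evaluate root: (+ 2 -6) = -4
Result: -4


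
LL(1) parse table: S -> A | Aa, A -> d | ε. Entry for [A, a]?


For [A, a]: ε is nullable and 'a' ∈ FOLLOW(A)
Entry: A -> ε


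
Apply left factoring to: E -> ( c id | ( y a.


Common prefix: '('
Factored: E -> ( E', E' -> c id | y a


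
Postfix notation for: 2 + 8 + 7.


Left to right (same or higher precedence on left)
Postfix: 2 8 + 7 +


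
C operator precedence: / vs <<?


'/' is multiplicative (level 10); '<<' is shift (level 8)
Higher level binds tighter
'/' has higher precedence than '<<'


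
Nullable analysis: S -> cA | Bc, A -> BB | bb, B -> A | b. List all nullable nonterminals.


A nonterminal is nullable iff some alternative derives ε (directly, or every symbol in it is nullable)
Nullable: {}


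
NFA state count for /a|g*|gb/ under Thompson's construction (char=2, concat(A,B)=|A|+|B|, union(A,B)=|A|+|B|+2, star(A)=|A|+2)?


Syntax tree has 4 char leaf(s), 2 union(s), 1 star(s)
chars contribute 4×2 = 8; each union adds +2; each star adds +2
Total: 8 + 4 + 2 = 14 states


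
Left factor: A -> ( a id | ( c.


Common prefix: '('
Factored: A -> ( A', A' -> a id | c


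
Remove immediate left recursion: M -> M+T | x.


Left-recursive alternatives: M+T; non-recursive: x
Introduce M': M -> xM', M' -> +TM' | ε


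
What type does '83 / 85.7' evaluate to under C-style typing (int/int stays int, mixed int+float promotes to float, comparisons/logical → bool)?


Operand types: int / float
Rule: mixed int/float promotes to float; int/int stays int
Result type: float


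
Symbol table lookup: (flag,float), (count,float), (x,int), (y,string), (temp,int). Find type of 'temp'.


Lookup 'temp' → type int


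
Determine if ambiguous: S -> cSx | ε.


balanced c^n…x^n: each string has a unique parse
Unambiguous


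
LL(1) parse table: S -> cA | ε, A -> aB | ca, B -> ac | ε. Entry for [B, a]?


For [B, a]: 'a' ∈ FIRST(ac)
Entry: B -> ac


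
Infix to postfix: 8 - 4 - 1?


Left to right (same or higher precedence on left)
Postfix: 8 4 - 1 -


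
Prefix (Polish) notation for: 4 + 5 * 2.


'*' binds tighter: tree is (+ 4 (* 5 2))
Prefix: + 4 * 5 2


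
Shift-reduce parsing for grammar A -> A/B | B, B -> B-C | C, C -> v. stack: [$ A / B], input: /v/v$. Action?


handle 'A/B' on top; lookahead ∈ FOLLOW(A) = {/, $}
Action: reduce (A -> A/B)


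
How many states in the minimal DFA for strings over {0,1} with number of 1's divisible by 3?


Track (count of 1) mod 3: states 0..2, accept at 0
Minimal DFA: 3 states


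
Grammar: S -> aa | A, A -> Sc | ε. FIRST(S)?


Per alternative of S: FIRST(aa) = {a}; FIRST(A) = {a, c, ε}
FIRST(S) = {a, c, ε}


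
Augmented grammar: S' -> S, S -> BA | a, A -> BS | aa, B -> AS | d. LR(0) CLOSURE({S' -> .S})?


Start: S' -> .S
For each item with dot before a nonterminal B, add B -> .γ for every B-production
Closure: [S' -> .S, S -> .BA, S -> .a, B -> .AS, B -> .d, A -> .BS, A -> .aa]


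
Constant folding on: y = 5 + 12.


5 + 12 = 17 at compile time
Optimized: y = 17


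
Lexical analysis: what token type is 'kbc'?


Pattern: letter/underscore followed by alphanumerics, not a keyword
Type: IDENTIFIER


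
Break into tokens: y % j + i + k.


Scan left to right, longest-match per lexeme
Tokens: ID(y), OP(%), ID(j), OP(+), ID(i), OP(+), ID(k)


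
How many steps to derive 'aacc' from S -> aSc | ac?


Derivation: S => aSc => aacc
Steps: 2


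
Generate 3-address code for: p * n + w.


Break into single-operator statements:
t1 = p * n
t2 = t1 + w


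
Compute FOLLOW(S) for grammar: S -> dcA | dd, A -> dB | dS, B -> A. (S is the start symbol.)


$ ∈ FOLLOW(S). For each A -> αBβ: add FIRST(β)\{ε} to FOLLOW(B); if β nullable, add FOLLOW(A).
FOLLOW(S) = {$}


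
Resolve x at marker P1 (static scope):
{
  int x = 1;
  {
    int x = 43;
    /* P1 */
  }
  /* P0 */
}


x declared in the same block as P1
x = 43


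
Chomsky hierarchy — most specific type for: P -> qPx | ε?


Single nonterminal LHS, but q^n x^n is not regular
Classification: Type 2 (Context-Free)


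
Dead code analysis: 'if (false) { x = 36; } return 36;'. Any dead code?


condition is constant false, so the whole block is unreachable
Dead: 'if (false) { x = 36; }'


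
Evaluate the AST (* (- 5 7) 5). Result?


Evaluate inner: (- 5 7) = -2
Evaluate root: (* -2 5) = -10
Result: -10


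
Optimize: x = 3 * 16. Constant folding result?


3 * 16 = 48 at compile time
Optimized: x = 48


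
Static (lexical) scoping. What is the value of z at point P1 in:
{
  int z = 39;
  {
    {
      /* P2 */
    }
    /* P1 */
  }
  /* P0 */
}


P1's block does not declare z; resolves to the enclosing declaration at depth 0
z = 39


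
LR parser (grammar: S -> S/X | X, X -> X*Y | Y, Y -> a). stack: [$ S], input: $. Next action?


start symbol S on stack, input exhausted
Action: accept


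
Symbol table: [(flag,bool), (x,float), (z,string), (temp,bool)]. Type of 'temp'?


Lookup 'temp' → type bool


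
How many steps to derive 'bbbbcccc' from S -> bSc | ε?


Derivation: S => bSc => bbScc => bbbSccc => bbbbScccc => bbbbcccc
Steps: 5


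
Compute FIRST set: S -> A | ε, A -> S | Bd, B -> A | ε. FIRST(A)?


Per alternative of A: FIRST(S) = {d, ε}; FIRST(Bd) = {d}
FIRST(A) = {d, ε}


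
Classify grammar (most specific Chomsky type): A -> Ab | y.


Left-linear: every RHS is a terminal or one nonterminal followed by a terminal
Classification: Type 3 (Regular)


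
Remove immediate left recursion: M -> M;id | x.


Left-recursive alternatives: M;id; non-recursive: x
Introduce M': M -> xM', M' -> ;idM' | ε


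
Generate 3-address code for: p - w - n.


Break into single-operator statements:
t1 = p - w
t2 = t1 - n


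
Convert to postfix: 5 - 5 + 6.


Left to right (same or higher precedence on left)
Postfix: 5 5 - 6 +


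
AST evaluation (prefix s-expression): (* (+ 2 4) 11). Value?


Evaluate inner: (+ 2 4) = 6
Evaluate root: (* 6 11) = 66
Result: 66


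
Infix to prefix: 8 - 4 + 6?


left-to-right (same/higher precedence on left): tree is (+ (- 8 4) 6)
Prefix: + - 8 4 6


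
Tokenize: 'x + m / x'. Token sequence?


Scan left to right, longest-match per lexeme
Tokens: ID(x), OP(+), ID(m), OP(/), ID(x)


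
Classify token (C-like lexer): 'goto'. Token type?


Pattern: reserved word
Type: KEYWORD


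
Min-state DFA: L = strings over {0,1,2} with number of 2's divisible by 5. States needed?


Track (count of 2) mod 5: states 0..4, accept at 0
Minimal DFA: 5 states


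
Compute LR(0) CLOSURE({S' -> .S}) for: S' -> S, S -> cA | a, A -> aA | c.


Start: S' -> .S
For each item with dot before a nonterminal B, add B -> .γ for every B-production
Closure: [S' -> .S, S -> .cA, S -> .a]


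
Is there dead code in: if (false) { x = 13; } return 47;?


condition is constant false, so the whole block is unreachable
Dead: 'if (false) { x = 13; }'


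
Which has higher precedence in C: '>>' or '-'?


'-' is additive (level 9); '>>' is shift (level 8)
Higher level binds tighter
'-' has higher precedence than '>>'


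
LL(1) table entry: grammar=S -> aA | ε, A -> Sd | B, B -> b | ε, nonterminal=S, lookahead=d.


For [S, d]: ε is nullable and 'd' ∈ FOLLOW(S)
Entry: S -> ε


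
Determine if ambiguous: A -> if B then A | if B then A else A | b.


dangling else: 'if B then if B then b else b' parses two ways
Ambiguous


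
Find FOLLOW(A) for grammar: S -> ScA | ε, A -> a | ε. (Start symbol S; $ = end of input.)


$ ∈ FOLLOW(S). For each A -> αBβ: add FIRST(β)\{ε} to FOLLOW(B); if β nullable, add FOLLOW(A).
FOLLOW(A) = {$, c}


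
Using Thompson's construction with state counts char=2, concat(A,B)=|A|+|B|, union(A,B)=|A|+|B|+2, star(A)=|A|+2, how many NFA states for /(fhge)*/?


Syntax tree has 4 char leaf(s), 0 union(s), 1 star(s)
chars contribute 4×2 = 8; each union adds +2; each star adds +2
Total: 8 + 0 + 2 = 10 states


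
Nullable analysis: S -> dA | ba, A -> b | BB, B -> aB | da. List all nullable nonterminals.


A nonterminal is nullable iff some alternative derives ε (directly, or every symbol in it is nullable)
Nullable: {}


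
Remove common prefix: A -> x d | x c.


Common prefix: 'x'
Factored: A -> x A', A' -> d | c


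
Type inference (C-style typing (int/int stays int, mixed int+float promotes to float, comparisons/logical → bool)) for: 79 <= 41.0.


Operand types: int <= float
Rule: comparison yields bool
Result type: bool


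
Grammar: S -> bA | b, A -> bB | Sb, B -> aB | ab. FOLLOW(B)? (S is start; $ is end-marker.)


$ ∈ FOLLOW(S). For each A -> αBβ: add FIRST(β)\{ε} to FOLLOW(B); if β nullable, add FOLLOW(A).
FOLLOW(B) = {$, b}


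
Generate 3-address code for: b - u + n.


Break into single-operator statements:
t1 = b - u
t2 = t1 + n


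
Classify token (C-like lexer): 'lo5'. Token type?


Pattern: letter/underscore followed by alphanumerics, not a keyword
Type: IDENTIFIER


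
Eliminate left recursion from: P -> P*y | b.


Left-recursive alternatives: P*y; non-recursive: b
Introduce P': P -> bP', P' -> *yP' | ε


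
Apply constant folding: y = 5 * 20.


5 * 20 = 100 at compile time
Optimized: y = 100


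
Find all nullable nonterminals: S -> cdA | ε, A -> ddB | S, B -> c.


A nonterminal is nullable iff some alternative derives ε (directly, or every symbol in it is nullable)
Nullable: {A, S}


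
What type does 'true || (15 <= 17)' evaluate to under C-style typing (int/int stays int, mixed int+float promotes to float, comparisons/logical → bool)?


Operand types: bool || bool
Rule: logical operators take bool operands and yield bool
Result type: bool


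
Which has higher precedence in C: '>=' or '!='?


'>=' is relational (level 7); '!=' is equality (level 6)
Higher level binds tighter
'>=' has higher precedence than '!='


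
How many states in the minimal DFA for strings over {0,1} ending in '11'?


Track the longest suffix of input matching a prefix of '11': 3 classes (prefixes of length 0..2)
Minimal DFA: 3 states


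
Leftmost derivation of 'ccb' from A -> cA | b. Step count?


Derivation: A => cA => ccA => ccb
Steps: 3


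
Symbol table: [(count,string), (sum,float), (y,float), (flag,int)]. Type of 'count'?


Lookup 'count' → type string


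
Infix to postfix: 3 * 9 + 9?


Left to right (same or higher precedence on left)
Postfix: 3 9 * 9 +


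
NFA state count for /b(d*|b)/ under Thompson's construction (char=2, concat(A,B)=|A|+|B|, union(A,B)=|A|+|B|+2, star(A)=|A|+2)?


Syntax tree has 3 char leaf(s), 1 union(s), 1 star(s)
chars contribute 3×2 = 6; each union adds +2; each star adds +2
Total: 6 + 2 + 2 = 10 states


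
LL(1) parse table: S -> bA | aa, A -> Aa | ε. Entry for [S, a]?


For [S, a]: 'a' ∈ FIRST(aa)
Entry: S -> aa


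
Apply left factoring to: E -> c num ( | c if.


Common prefix: 'c'
Factored: E -> c E', E' -> num ( | if


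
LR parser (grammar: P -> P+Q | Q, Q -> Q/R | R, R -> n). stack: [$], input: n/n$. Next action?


no handle on stack; shift 'n'
Action: shift


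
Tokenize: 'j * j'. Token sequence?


Scan left to right, longest-match per lexeme
Tokens: ID(j), OP(*), ID(j)


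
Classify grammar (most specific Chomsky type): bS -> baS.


LHS has context (more than one symbol) and |LHS| ≤ |RHS|
Classification: Type 1 (Context-Sensitive)


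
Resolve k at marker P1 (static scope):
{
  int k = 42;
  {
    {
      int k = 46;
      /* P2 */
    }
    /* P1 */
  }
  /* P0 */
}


P1's block does not declare k; resolves to the enclosing declaration at depth 0
k = 42


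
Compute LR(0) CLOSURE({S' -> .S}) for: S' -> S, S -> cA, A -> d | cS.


Start: S' -> .S
For each item with dot before a nonterminal B, add B -> .γ for every B-production
Closure: [S' -> .S, S -> .cA]


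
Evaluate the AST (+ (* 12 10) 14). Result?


Evaluate inner: (* 12 10) = 120
Evaluate root: (+ 120 14) = 134
Result: 134


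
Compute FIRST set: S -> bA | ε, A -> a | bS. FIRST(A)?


Per alternative of A: FIRST(a) = {a}; FIRST(bS) = {b}
FIRST(A) = {a, b}


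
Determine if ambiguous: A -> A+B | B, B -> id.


precedence layered via separate nonterminal B: deterministic
Unambiguous


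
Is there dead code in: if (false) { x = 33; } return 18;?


condition is constant false, so the whole block is unreachable
Dead: 'if (false) { x = 33; }'


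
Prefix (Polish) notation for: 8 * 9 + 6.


left-to-right (same/higher precedence on left): tree is (+ (* 8 9) 6)
Prefix: + * 8 9 6


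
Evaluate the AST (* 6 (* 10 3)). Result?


Evaluate inner: (* 10 3) = 30
Evaluate root: (* 6 30) = 180
Result: 180


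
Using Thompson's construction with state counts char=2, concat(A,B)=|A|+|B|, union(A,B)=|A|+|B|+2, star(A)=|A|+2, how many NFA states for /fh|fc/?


Syntax tree has 4 char leaf(s), 1 union(s), 0 star(s)
chars contribute 4×2 = 8; each union adds +2; each star adds +2
Total: 8 + 2 + 0 = 10 states


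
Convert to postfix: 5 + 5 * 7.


* has higher precedence, evaluate 5*7 first
Postfix: 5 5 7 * +


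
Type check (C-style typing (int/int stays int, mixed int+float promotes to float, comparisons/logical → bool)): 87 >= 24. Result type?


Operand types: int >= int
Rule: comparison yields bool
Result type: bool


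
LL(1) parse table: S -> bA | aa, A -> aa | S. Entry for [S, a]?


For [S, a]: 'a' ∈ FIRST(aa)
Entry: S -> aa


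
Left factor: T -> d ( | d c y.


Common prefix: 'd'
Factored: T -> d T', T' -> ( | c y


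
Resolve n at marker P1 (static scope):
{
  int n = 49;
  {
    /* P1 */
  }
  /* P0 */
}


P1's block does not declare n; resolves to the enclosing declaration at depth 0
n = 49


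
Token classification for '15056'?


Pattern: digits only
Type: INTEGER_LITERAL


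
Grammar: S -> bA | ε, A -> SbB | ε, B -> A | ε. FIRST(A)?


Per alternative of A: FIRST(SbB) = {b}; FIRST(ε) = {ε}
FIRST(A) = {b, ε}


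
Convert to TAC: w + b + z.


Break into single-operator statements:
t1 = w + b
t2 = t1 + z


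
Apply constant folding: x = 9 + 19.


9 + 19 = 28 at compile time
Optimized: x = 28


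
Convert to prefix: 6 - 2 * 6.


'*' binds tighter: tree is (- 6 (* 2 6))
Prefix: - 6 * 2 6


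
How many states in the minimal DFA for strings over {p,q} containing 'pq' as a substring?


KMP-style automaton: 2 progress states + 1 absorbing accept = 3
Minimal DFA: 3 states


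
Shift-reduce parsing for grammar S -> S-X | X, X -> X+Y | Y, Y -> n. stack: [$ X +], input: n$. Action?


no handle; shift 'n'
Action: shift


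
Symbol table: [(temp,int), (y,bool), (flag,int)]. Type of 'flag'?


Lookup 'flag' → type int


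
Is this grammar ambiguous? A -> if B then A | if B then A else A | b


dangling else: 'if B then if B then b else b' parses two ways
Ambiguous


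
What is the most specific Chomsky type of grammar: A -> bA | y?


Right-linear: every RHS is a terminal or a terminal followed by one nonterminal
Classification: Type 3 (Regular)


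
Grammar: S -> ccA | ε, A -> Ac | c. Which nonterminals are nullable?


A nonterminal is nullable iff some alternative derives ε (directly, or every symbol in it is nullable)
Nullable: {S}


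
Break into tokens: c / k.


Scan left to right, longest-match per lexeme
Tokens: ID(c), OP(/), ID(k)


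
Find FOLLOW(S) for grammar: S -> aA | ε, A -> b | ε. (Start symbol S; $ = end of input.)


$ ∈ FOLLOW(S). For each A -> αBβ: add FIRST(β)\{ε} to FOLLOW(B); if β nullable, add FOLLOW(A).
FOLLOW(S) = {$}


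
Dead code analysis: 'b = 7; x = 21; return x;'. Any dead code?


b is assigned but never read
Dead: 'b = 7'


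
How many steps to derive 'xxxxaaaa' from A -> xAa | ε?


Derivation: A => xAa => xxAaa => xxxAaaa => xxxxAaaaa => xxxxaaaa
Steps: 5


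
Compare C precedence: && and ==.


'==' is equality (level 6); '&&' is logical AND (level 2)
Higher level binds tighter
'==' has higher precedence than '&&'


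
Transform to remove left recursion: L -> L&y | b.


Left-recursive alternatives: L&y; non-recursive: b
Introduce L': L -> bL', L' -> &yL' | ε


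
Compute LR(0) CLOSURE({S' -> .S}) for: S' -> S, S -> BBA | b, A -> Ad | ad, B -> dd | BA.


Start: S' -> .S
For each item with dot before a nonterminal B, add B -> .γ for every B-production
Closure: [S' -> .S, S -> .BBA, S -> .b, B -> .dd, B -> .BA]


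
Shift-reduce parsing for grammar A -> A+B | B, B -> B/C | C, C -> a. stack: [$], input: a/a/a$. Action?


no handle on stack; shift 'a'
Action: shift


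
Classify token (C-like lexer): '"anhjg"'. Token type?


Pattern: double-quoted sequence
Type: STRING_LITERAL


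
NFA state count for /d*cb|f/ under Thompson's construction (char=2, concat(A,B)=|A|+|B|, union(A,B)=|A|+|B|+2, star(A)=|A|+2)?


Syntax tree has 4 char leaf(s), 1 union(s), 1 star(s)
chars contribute 4×2 = 8; each union adds +2; each star adds +2
Total: 8 + 2 + 2 = 12 states


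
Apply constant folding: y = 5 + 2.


5 + 2 = 7 at compile time
Optimized: y = 7


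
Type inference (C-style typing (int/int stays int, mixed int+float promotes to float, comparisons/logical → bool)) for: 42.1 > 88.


Operand types: float > int
Rule: comparison yields bool
Result type: bool


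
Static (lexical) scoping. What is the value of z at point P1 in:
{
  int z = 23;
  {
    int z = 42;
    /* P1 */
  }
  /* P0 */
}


z declared in the same block as P1
z = 42


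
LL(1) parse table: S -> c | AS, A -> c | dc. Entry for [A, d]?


For [A, d]: 'd' ∈ FIRST(dc)
Entry: A -> dc


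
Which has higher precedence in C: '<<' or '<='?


'<<' is shift (level 8); '<=' is relational (level 7)
Higher level binds tighter
'<<' has higher precedence than '<='


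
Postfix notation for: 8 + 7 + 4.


Left to right (same or higher precedence on left)
Postfix: 8 7 + 4 +


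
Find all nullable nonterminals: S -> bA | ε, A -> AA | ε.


A nonterminal is nullable iff some alternative derives ε (directly, or every symbol in it is nullable)
Nullable: {A, S}


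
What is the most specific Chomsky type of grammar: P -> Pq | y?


Left-linear: every RHS is a terminal or one nonterminal followed by a terminal
Classification: Type 3 (Regular)


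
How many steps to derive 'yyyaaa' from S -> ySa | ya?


Derivation: S => ySa => yySaa => yyyaaa
Steps: 3


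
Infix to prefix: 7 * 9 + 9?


left-to-right (same/higher precedence on left): tree is (+ (* 7 9) 9)
Prefix: + * 7 9 9


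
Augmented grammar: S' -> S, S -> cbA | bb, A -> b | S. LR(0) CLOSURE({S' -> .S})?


Start: S' -> .S
For each item with dot before a nonterminal B, add B -> .γ for every B-production
Closure: [S' -> .S, S -> .cbA, S -> .bb]


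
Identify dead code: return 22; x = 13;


statement follows a return and is unreachable
Dead: 'x = 13'


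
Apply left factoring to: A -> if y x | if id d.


Common prefix: 'if'
Factored: A -> if A', A' -> y x | id d


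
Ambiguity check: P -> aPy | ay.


balanced a^n…y^n: each string has a unique parse
Unambiguous


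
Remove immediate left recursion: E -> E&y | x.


Left-recursive alternatives: E&y; non-recursive: x
Introduce E': E -> xE', E' -> &yE' | ε


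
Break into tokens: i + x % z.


Scan left to right, longest-match per lexeme
Tokens: ID(i), OP(+), ID(x), OP(%), ID(z)


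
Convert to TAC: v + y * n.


Break into single-operator statements:
t1 = y * n
t2 = v + t1


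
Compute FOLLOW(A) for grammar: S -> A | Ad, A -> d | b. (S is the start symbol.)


$ ∈ FOLLOW(S). For each A -> αBβ: add FIRST(β)\{ε} to FOLLOW(B); if β nullable, add FOLLOW(A).
FOLLOW(A) = {$, d}


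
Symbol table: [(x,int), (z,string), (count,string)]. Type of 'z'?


Lookup 'z' → type string


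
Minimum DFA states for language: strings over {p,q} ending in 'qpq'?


Track the longest suffix of input matching a prefix of 'qpq': 4 classes (prefixes of length 0..3)
Minimal DFA: 4 states


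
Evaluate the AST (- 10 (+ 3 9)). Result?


Evaluate inner: (+ 3 9) = 12
Evaluate root: (- 10 12) = -2
Result: -2


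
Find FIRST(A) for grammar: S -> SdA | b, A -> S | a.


Per alternative of A: FIRST(S) = {b}; FIRST(a) = {a}
FIRST(A) = {a, b}


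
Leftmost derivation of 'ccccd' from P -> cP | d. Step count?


Derivation: P => cP => ccP => cccP => ccccP => ccccd
Steps: 5


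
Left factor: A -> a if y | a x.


Common prefix: 'a'
Factored: A -> a A', A' -> if y | x


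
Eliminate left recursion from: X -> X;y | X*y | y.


Left-recursive alternatives: X;y, X*y; non-recursive: y
Introduce X': X -> yX', X' -> ;yX' | *yX' | ε


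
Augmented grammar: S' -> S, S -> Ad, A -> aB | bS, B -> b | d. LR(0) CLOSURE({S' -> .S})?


Start: S' -> .S
For each item with dot before a nonterminal B, add B -> .γ for every B-production
Closure: [S' -> .S, S -> .Ad, A -> .aB, A -> .bS]


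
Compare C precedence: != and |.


'!=' is equality (level 6); '|' is bitwise OR (level 3)
Higher level binds tighter
'!=' has higher precedence than '|'


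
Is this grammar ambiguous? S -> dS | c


right-linear, alternatives start with distinct terminals 'd' vs 'c': unique leftmost derivation
Unambiguous


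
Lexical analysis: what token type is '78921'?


Pattern: digits only
Type: INTEGER_LITERAL


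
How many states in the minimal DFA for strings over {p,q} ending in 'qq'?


Track the longest suffix of input matching a prefix of 'qq': 3 classes (prefixes of length 0..2)
Minimal DFA: 3 states


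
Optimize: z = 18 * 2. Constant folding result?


18 * 2 = 36 at compile time
Optimized: z = 36


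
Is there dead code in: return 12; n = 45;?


statement follows a return and is unreachable
Dead: 'n = 45'


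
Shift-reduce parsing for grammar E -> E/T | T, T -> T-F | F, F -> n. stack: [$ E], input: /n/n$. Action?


shift '/' to continue E -> E/T
Action: shift


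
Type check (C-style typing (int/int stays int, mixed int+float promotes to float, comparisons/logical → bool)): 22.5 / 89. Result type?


Operand types: float / int
Rule: mixed int/float promotes to float; int/int stays int
Result type: float


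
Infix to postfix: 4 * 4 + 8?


Left to right (same or higher precedence on left)
Postfix: 4 4 * 8 +


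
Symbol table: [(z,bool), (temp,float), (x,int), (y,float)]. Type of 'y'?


Lookup 'y' → type float


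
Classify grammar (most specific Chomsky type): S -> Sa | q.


Left-linear: every RHS is a terminal or one nonterminal followed by a terminal
Classification: Type 3 (Regular)


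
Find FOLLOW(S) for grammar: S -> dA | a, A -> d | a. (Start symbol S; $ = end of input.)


$ ∈ FOLLOW(S). For each A -> αBβ: add FIRST(β)\{ε} to FOLLOW(B); if β nullable, add FOLLOW(A).
FOLLOW(S) = {$}


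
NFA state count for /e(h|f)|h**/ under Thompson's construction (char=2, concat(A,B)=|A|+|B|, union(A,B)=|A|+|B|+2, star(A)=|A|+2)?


Syntax tree has 4 char leaf(s), 2 union(s), 2 star(s)
chars contribute 4×2 = 8; each union adds +2; each star adds +2
Total: 8 + 4 + 4 = 16 states


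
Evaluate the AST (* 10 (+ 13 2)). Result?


Evaluate inner: (+ 13 2) = 15
Evaluate root: (* 10 15) = 150
Result: 150


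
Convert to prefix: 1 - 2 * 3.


'*' binds tighter: tree is (- 1 (* 2 3))
Prefix: - 1 * 2 3


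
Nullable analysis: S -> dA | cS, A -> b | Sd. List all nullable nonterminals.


A nonterminal is nullable iff some alternative derives ε (directly, or every symbol in it is nullable)
Nullable: {}


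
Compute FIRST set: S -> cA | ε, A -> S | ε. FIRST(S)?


Per alternative of S: FIRST(cA) = {c}; FIRST(ε) = {ε}
FIRST(S) = {c, ε}


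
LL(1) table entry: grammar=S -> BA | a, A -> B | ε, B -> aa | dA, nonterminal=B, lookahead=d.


For [B, d]: 'd' ∈ FIRST(dA)
Entry: B -> dA


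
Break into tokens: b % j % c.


Scan left to right, longest-match per lexeme
Tokens: ID(b), OP(%), ID(j), OP(%), ID(c)


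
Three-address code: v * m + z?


Break into single-operator statements:
t1 = v * m
t2 = t1 + z


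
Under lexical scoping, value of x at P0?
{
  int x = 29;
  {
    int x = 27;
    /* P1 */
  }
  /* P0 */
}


x declared in the same block as P0
x = 29


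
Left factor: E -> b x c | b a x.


Common prefix: 'b'
Factored: E -> b E', E' -> x c | a x


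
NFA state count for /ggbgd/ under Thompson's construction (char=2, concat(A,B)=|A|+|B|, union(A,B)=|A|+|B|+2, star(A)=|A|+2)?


Syntax tree has 5 char leaf(s), 0 union(s), 0 star(s)
chars contribute 5×2 = 10; each union adds +2; each star adds +2
Total: 10 + 0 + 0 = 10 states


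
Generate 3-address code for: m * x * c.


Break into single-operator statements:
t1 = m * x
t2 = t1 * c


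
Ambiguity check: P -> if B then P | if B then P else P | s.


dangling else: 'if B then if B then s else s' parses two ways
Ambiguous


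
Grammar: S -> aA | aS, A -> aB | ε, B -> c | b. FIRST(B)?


Per alternative of B: FIRST(c) = {c}; FIRST(b) = {b}
FIRST(B) = {b, c}


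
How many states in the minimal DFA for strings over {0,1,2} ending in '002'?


Track the longest suffix of input matching a prefix of '002': 4 classes (prefixes of length 0..3)
Minimal DFA: 4 states


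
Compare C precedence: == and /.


'/' is multiplicative (level 10); '==' is equality (level 6)
Higher level binds tighter
'/' has higher precedence than '=='


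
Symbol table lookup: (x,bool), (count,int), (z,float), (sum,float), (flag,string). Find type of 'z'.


Lookup 'z' → type float


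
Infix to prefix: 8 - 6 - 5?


left-to-right (same/higher precedence on left): tree is (- (- 8 6) 5)
Prefix: - - 8 6 5


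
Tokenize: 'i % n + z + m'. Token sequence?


Scan left to right, longest-match per lexeme
Tokens: ID(i), OP(%), ID(n), OP(+), ID(z), OP(+), ID(m)


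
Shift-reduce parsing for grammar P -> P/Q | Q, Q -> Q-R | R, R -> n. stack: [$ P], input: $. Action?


start symbol P on stack, input exhausted
Action: accept


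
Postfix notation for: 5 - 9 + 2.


Left to right (same or higher precedence on left)
Postfix: 5 9 - 2 +


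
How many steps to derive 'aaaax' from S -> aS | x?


Derivation: S => aS => aaS => aaaS => aaaaS => aaaax
Steps: 5


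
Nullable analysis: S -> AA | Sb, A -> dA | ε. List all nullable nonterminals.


A nonterminal is nullable iff some alternative derives ε (directly, or every symbol in it is nullable)
Nullable: {A, S}


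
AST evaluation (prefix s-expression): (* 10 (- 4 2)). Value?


Evaluate inner: (- 4 2) = 2
Evaluate root: (* 10 2) = 20
Result: 20


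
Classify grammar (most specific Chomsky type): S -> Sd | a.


Left-linear: every RHS is a terminal or one nonterminal followed by a terminal
Classification: Type 3 (Regular)


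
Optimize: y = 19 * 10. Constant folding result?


19 * 10 = 190 at compile time
Optimized: y = 190


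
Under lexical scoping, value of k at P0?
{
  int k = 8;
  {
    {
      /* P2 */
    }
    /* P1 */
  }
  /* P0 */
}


k declared in the same block as P0
k = 8


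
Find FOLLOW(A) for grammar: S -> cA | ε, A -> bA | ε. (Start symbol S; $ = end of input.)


$ ∈ FOLLOW(S). For each A -> αBβ: add FIRST(β)\{ε} to FOLLOW(B); if β nullable, add FOLLOW(A).
FOLLOW(A) = {$}


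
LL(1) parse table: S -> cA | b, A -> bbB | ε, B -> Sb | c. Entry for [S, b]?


For [S, b]: 'b' ∈ FIRST(b)
Entry: S -> b


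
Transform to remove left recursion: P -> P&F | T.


Left-recursive alternatives: P&F; non-recursive: T
Introduce P': P -> TP', P' -> &FP' | ε


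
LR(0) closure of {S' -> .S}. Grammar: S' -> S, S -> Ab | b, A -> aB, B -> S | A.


Start: S' -> .S
For each item with dot before a nonterminal B, add B -> .γ for every B-production
Closure: [S' -> .S, S -> .Ab, S -> .b, A -> .aB]


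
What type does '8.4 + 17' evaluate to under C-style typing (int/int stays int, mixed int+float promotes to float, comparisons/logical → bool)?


Operand types: float + int
Rule: mixed int/float promotes to float; int/int stays int
Result type: float


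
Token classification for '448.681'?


Pattern: digits with a decimal point
Type: FLOAT_LITERAL


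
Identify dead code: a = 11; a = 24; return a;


first assignment to a is overwritten before any read
Dead: 'a = 11'


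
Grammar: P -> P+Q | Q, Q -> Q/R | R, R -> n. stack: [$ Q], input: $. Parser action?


lookahead ∉ {/} so Q won't extend; reduce P -> Q
Action: reduce (P -> Q)


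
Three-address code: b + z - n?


Break into single-operator statements:
t1 = b + z
t2 = t1 - n


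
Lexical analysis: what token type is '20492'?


Pattern: digits only
Type: INTEGER_LITERAL


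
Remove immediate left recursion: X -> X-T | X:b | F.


Left-recursive alternatives: X-T, X:b; non-recursive: F
Introduce X': X -> FX', X' -> -TX' | :bX' | ε


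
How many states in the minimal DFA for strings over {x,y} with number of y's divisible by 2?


Track (count of y) mod 2: states 0..1, accept at 0
Minimal DFA: 2 states


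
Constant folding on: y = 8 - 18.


8 - 18 = -10 at compile time
Optimized: y = -10


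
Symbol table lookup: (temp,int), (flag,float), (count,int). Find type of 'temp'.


Lookup 'temp' → type int


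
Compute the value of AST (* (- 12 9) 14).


Evaluate inner: (- 12 9) = 3
Evaluate root: (* 3 14) = 42
Result: 42


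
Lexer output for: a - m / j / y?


Scan left to right, longest-match per lexeme
Tokens: ID(a), OP(-), ID(m), OP(/), ID(j), OP(/), ID(y)


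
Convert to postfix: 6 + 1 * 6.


* has higher precedence, evaluate 1*6 first
Postfix: 6 1 6 * +


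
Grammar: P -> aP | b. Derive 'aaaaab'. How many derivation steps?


Derivation: P => aP => aaP => aaaP => aaaaP => aaaaaP => aaaaab
Steps: 6
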